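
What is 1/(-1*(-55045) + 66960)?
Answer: 1/122005 ≈ 8.1964e-6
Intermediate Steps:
1/(-1*(-55045) + 66960) = 1/(55045 + 66960) = 1/122005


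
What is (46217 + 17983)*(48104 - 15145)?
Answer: 2115967800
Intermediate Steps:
(46217 + 17983)*(48104 - 15145) = 64200*32959 = 2115967800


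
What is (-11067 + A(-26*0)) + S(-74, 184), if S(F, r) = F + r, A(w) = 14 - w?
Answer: -10943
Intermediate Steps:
(-11067 + A(-26*0)) + S(-74, 184) = (-11067 + (14 - (-26)*0)) + (-74 + 184) = (-11067 + (14 - 1*0)) + 110 = (-11067 + (14 + 0)) + 110 = (-11067 + 14) + 110 = -11053 + 110 = -10943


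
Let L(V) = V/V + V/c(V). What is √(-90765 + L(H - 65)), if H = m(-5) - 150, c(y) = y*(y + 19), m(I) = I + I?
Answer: I*√3851661310/206 ≈ 301.27*I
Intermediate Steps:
m(I) = 2*I
c(y) = y*(19 + y)
H = -160 (H = 2*(-5) - 150 = -10 - 150 = -160)
L(V) = 1 + 1/(19 + V) (L(V) = V/V + V/((V*(19 + V))) = 1 + V*(1/(V*(19 + V))) = 1 + 1/(19 + V))
√(-90765 + L(H - 65)) = √(-90765 + (20 + (-160 - 65))/(19 + (-160 - 65))) = √(-90765 + (20 - 225)/(19 - 225)) = √(-90765 - 205/(-206)) = √(-90765 - 1/206*(-205)) = √(-90765 + 205/206) = √(-18697385/206) = I*√3851661310/206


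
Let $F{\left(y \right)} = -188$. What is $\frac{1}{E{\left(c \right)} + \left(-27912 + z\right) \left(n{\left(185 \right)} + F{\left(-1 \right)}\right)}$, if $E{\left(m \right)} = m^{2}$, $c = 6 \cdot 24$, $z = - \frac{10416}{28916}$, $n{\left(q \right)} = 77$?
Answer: $\frac{7229}{22547308716} \approx 3.2061 \cdot 10^{-7}$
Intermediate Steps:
$z = - \frac{2604}{7229}$ ($z = \left(-10416\right) \frac{1}{28916} = - \frac{2604}{7229} \approx -0.36022$)
$c = 144$
$\frac{1}{E{\left(c \right)} + \left(-27912 + z\right) \left(n{\left(185 \right)} + F{\left(-1 \right)}\right)} = \frac{1}{144^{2} + \left(-27912 - \frac{2604}{7229}\right) \left(77 - 188\right)} = \frac{1}{20736 - - \frac{22397408172}{7229}} = \frac{1}{20736 + \frac{22397408172}{7229}} = \frac{1}{\frac{22547308716}{7229}} = \frac{7229}{22547308716}$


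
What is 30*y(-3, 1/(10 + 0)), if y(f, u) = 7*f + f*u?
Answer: -639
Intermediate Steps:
30*y(-3, 1/(10 + 0)) = 30*(-3*(7 + 1/(10 + 0))) = 30*(-3*(7 + 1/10)) = 30*(-3*(7 + ⅒)) = 30*(-3*71/10) = 30*(-213/10) = -639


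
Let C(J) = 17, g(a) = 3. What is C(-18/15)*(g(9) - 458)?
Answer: -7735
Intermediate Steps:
C(-18/15)*(g(9) - 458) = 17*(3 - 458) = 17*(-455) = -7735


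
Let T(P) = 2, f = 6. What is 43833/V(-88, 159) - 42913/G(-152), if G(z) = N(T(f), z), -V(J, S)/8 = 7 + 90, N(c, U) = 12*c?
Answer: -1073515/582 ≈ -1844.5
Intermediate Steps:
V(J, S) = -776 (V(J, S) = -8*(7 + 90) = -8*97 = -776)
G(z) = 24 (G(z) = 12*2 = 24)
43833/V(-88, 159) - 42913/G(-152) = 43833/(-776) - 42913/24 = 43833*(-1/776) - 42913*1/24 = -43833/776 - 42913/24 = -1073515/582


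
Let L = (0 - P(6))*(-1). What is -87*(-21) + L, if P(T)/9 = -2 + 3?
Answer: 1836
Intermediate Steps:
P(T) = 9 (P(T) = 9*(-2 + 3) = 9*1 = 9)
L = 9 (L = (0 - 1*9)*(-1) = (0 - 9)*(-1) = -9*(-1) = 9)
-87*(-21) + L = -87*(-21) + 9 = 1827 + 9 = 1836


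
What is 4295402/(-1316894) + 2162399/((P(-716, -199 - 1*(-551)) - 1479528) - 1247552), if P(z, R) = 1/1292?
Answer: -9406764627895735/2319963836371473 ≈ -4.0547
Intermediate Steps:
P(z, R) = 1/1292
4295402/(-1316894) + 2162399/((P(-716, -199 - 1*(-551)) - 1479528) - 1247552) = 4295402/(-1316894) + 2162399/((1/1292 - 1479528) - 1247552) = 4295402*(-1/1316894) + 2162399/(-1911550175/1292 - 1247552) = -2147701/658447 + 2162399/(-3523387359/1292) = -2147701/658447 + 2162399*(-1292/3523387359) = -2147701/658447 - 2793819508/3523387359 = -9406764627895735/2319963836371473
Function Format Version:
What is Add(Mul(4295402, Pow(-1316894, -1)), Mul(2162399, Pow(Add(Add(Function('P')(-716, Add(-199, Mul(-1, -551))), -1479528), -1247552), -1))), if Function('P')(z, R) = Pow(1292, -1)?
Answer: Rational(-9406764627895735, 2319963836371473) ≈ -4.0547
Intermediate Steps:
Function('P')(z, R) = Rational(1, 1292)
Add(Mul(4295402, Pow(-1316894, -1)), Mul(2162399, Pow(Add(Add(Function('P')(-716, Add(-199, Mul(-1, -551))), -1479528), -1247552), -1))) = Add(Mul(4295402, Pow(-1316894, -1)), Mul(2162399, Pow(Add(Add(Rational(1, 1292), -1479528), -1247552), -1))) = Add(Mul(4295402, Rational(-1, 1316894)), Mul(2162399, Pow(Add(Rational(-1911550175, 1292), -1247552), -1))) = Add(Rational(-2147701, 658447), Mul(2162399, Pow(Rational(-3523387359, 1292), -1))) = Add(Rational(-2147701, 658447), Mul(2162399, Rational(-1292, 3523387359))) = Add(Rational(-2147701, 658447), Rational(-2793819508, 3523387359)) = Rational(-9406764627895735, 2319963836371473)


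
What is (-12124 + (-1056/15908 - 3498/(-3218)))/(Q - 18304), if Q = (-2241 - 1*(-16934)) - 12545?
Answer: 77574860135/103382130908 ≈ 0.75037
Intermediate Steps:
Q = 2148 (Q = (-2241 + 16934) - 12545 = 14693 - 12545 = 2148)
(-12124 + (-1056/15908 - 3498/(-3218)))/(Q - 18304) = (-12124 + (-1056/15908 - 3498/(-3218)))/(2148 - 18304) = (-12124 + (-1056*1/15908 - 3498*(-1/3218)))/(-16156) = (-12124 + (-264/3977 + 1749/1609))*(-1/16156) = (-12124 + 6530997/6398993)*(-1/16156) = -77574860135/6398993*(-1/16156) = 77574860135/103382130908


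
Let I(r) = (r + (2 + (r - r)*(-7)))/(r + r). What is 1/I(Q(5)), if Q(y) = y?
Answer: 10/7 ≈ 1.4286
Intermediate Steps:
I(r) = (2 + r)/(2*r) (I(r) = (r + (2 + 0*(-7)))/((2*r)) = (r + (2 + 0))*(1/(2*r)) = (r + 2)*(1/(2*r)) = (2 + r)*(1/(2*r)) = (2 + r)/(2*r))
1/I(Q(5)) = 1/((½)*(2 + 5)/5) = 1/((½)*(⅕)*7) = 1/(7/10) = 10/7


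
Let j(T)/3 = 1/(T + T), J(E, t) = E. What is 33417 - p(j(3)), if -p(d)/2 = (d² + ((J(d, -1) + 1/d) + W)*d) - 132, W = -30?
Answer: 33126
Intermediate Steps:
j(T) = 3/(2*T) (j(T) = 3/(T + T) = 3/((2*T)) = 3*(1/(2*T)) = 3/(2*T))
p(d) = 264 - 2*d² - 2*d*(-30 + d + 1/d) (p(d) = -2*((d² + ((d + 1/d) - 30)*d) - 132) = -2*((d² + (-30 + d + 1/d)*d) - 132) = -2*((d² + d*(-30 + d + 1/d)) - 132) = -2*(-132 + d² + d*(-30 + d + 1/d)) = 264 - 2*d² - 2*d*(-30 + d + 1/d))
33417 - p(j(3)) = 33417 - (262 - 4*((3/2)/3)² + 60*((3/2)/3)) = 33417 - (262 - 4*((3/2)*(⅓))² + 60*((3/2)*(⅓))) = 33417 - (262 - 4*(½)² + 60*(½)) = 33417 - (262 - 4*¼ + 30) = 33417 - (262 - 1 + 30) = 33417 - 1*291 = 33417 - 291 = 33126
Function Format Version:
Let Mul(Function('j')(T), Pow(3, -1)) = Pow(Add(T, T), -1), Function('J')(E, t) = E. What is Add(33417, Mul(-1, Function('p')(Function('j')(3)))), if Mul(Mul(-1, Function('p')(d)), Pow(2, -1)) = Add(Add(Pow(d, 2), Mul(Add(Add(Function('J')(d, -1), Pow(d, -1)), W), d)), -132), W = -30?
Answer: 33126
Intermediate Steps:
Function('j')(T) = Mul(Rational(3, 2), Pow(T, -1)) (Function('j')(T) = Mul(3, Pow(Add(T, T), -1)) = Mul(3, Pow(Mul(2, T), -1)) = Mul(3, Mul(Rational(1, 2), Pow(T, -1))) = Mul(Rational(3, 2), Pow(T, -1)))
Function('p')(d) = Add(264, Mul(-2, Pow(d, 2)), Mul(-2, d, Add(-30, d, Pow(d, -1)))) (Function('p')(d) = Mul(-2, Add(Add(Pow(d, 2), Mul(Add(Add(d, Pow(d, -1)), -30), d)), -132)) = Mul(-2, Add(Add(Pow(d, 2), Mul(Add(-30, d, Pow(d, -1)), d)), -132)) = Mul(-2, Add(Add(Pow(d, 2), Mul(d, Add(-30, d, Pow(d, -1)))), -132)) = Mul(-2, Add(-132, Pow(d, 2), Mul(d, Add(-30, d, Pow(d, -1))))) = Add(264, Mul(-2, Pow(d, 2)), Mul(-2, d, Add(-30, d, Pow(d, -1)))))
Add(33417, Mul(-1, Function('p')(Function('j')(3)))) = Add(33417, Mul(-1, Add(262, Mul(-4, Pow(Mul(Rational(3, 2), Pow(3, -1)), 2)), Mul(60, Mul(Rational(3, 2), Pow(3, -1)))))) = Add(33417, Mul(-1, Add(262, Mul(-4, Pow(Mul(Rational(3, 2), Rational(1, 3)), 2)), Mul(60, Mul(Rational(3, 2), Rational(1, 3)))))) = Add(33417, Mul(-1, Add(262, Mul(-4, Pow(Rational(1, 2), 2)), Mul(60, Rational(1, 2))))) = Add(33417, Mul(-1, Add(262, Mul(-4, Rational(1, 4)), 30))) = Add(33417, Mul(-1, Add(262, -1, 30))) = Add(33417, Mul(-1, 291)) = Add(33417, -291) = 33126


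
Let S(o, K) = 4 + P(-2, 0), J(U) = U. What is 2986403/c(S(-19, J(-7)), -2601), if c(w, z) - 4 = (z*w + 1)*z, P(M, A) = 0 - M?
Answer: 2986403/40588609 ≈ 0.073577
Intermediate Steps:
P(M, A) = -M
S(o, K) = 6 (S(o, K) = 4 - 1*(-2) = 4 + 2 = 6)
c(w, z) = 4 + z*(1 + w*z) (c(w, z) = 4 + (z*w + 1)*z = 4 + (w*z + 1)*z = 4 + (1 + w*z)*z = 4 + z*(1 + w*z))
2986403/c(S(-19, J(-7)), -2601) = 2986403/(4 - 2601 + 6*(-2601)**2) = 2986403/(4 - 2601 + 6*6765201) = 2986403/(4 - 2601 + 40591206) = 2986403/40588609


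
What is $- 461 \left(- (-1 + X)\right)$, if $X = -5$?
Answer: $-2766$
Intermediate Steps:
$- 461 \left(- (-1 + X)\right) = - 461 \left(- (-1 - 5)\right) = - 461 \left(\left(-1\right) \left(-6\right)\right) = \left(-461\right) 6 = -2766$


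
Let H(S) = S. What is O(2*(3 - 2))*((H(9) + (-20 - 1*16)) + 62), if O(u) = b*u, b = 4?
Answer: 280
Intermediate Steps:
O(u) = 4*u
O(2*(3 - 2))*((H(9) + (-20 - 1*16)) + 62) = (4*(2*(3 - 2)))*((9 + (-20 - 1*16)) + 62) = (4*(2*1))*((9 + (-20 - 16)) + 62) = (4*2)*((9 - 36) + 62) = 8*(-27 + 62) = 8*35 = 280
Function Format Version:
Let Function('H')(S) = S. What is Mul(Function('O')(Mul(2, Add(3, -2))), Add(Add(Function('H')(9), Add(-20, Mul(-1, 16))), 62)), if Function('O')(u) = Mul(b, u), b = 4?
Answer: 280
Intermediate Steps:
Function('O')(u) = Mul(4, u)
Mul(Function('O')(Mul(2, Add(3, -2))), Add(Add(Function('H')(9), Add(-20, Mul(-1, 16))), 62)) = Mul(Mul(4, Mul(2, Add(3, -2))), Add(Add(9, Add(-20, Mul(-1, 16))), 62)) = Mul(Mul(4, Mul(2, 1)), Add(Add(9, Add(-20, -16)), 62)) = Mul(Mul(4, 2), Add(Add(9, -36), 62)) = Mul(8, Add(-27, 62)) = Mul(8, 35) = 280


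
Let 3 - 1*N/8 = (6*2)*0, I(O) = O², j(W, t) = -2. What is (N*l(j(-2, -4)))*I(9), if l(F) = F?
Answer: -3888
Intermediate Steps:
N = 24 (N = 24 - 8*6*2*0 = 24 - 96*0 = 24 - 8*0 = 24 + 0 = 24)
(N*l(j(-2, -4)))*I(9) = (24*(-2))*9² = -48*81 = -3888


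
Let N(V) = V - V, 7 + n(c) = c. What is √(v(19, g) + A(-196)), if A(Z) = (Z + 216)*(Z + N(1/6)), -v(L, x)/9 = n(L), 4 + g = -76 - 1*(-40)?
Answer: 2*I*√1007 ≈ 63.467*I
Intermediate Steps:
g = -40 (g = -4 + (-76 - 1*(-40)) = -4 + (-76 + 40) = -4 - 36 = -40)
n(c) = -7 + c
N(V) = 0
v(L, x) = 63 - 9*L (v(L, x) = -9*(-7 + L) = 63 - 9*L)
A(Z) = Z*(216 + Z) (A(Z) = (Z + 216)*(Z + 0) = (216 + Z)*Z = Z*(216 + Z))
√(v(19, g) + A(-196)) = √((63 - 9*19) - 196*(216 - 196)) = √((63 - 171) - 196*20) = √(-108 - 3920) = √(-4028) = 2*I*√1007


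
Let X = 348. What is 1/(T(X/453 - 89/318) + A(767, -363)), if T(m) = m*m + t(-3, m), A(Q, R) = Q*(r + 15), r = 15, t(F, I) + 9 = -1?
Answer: 2305728324/53032301307601 ≈ 4.3478e-5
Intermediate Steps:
t(F, I) = -10 (t(F, I) = -9 - 1 = -10)
A(Q, R) = 30*Q (A(Q, R) = Q*(15 + 15) = Q*30 = 30*Q)
T(m) = -10 + m**2 (T(m) = m*m - 10 = m**2 - 10 = -10 + m**2)
1/(T(X/453 - 89/318) + A(767, -363)) = 1/((-10 + (348/453 - 89/318)**2) + 30*767) = 1/((-10 + (348*(1/453) - 89*1/318)**2) + 23010) = 1/((-10 + (116/151 - 89/318)**2) + 23010) = 1/((-10 + (23449/48018)**2) + 23010) = 1/((-10 + 549855601/2305728324) + 23010) = 1/(-22507427639/2305728324 + 23010) = 1/(53032301307601/2305728324) = 2305728324/53032301307601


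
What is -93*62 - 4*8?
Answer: -5798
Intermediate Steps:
-93*62 - 4*8 = -5766 - 32 = -5798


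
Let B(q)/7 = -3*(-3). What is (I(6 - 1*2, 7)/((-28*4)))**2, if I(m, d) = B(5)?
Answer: 81/256 ≈ 0.31641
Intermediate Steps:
B(q) = 63 (B(q) = 7*(-3*(-3)) = 7*9 = 63)
I(m, d) = 63
(I(6 - 1*2, 7)/((-28*4)))**2 = (63/((-28*4)))**2 = (63/(-112))**2 = (63*(-1/112))**2 = (-9/16)**2 = 81/256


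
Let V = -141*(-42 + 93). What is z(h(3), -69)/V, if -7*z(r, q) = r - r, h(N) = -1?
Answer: 0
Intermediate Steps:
V = -7191 (V = -141*51 = -7191)
z(r, q) = 0 (z(r, q) = -(r - r)/7 = -⅐*0 = 0)
z(h(3), -69)/V = 0/(-7191) = 0*(-1/7191) = 0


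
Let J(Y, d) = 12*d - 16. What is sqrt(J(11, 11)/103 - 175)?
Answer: I*sqrt(1844627)/103 ≈ 13.186*I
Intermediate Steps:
J(Y, d) = -16 + 12*d
sqrt(J(11, 11)/103 - 175) = sqrt((-16 + 12*11)/103 - 175) = sqrt((-16 + 132)*(1/103) - 175) = sqrt(116*(1/103) - 175) = sqrt(116/103 - 175) = sqrt(-17909/103) = I*sqrt(1844627)/103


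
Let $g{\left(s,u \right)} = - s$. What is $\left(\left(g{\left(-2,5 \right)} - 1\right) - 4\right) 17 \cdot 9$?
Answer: $-459$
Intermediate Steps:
$\left(\left(g{\left(-2,5 \right)} - 1\right) - 4\right) 17 \cdot 9 = \left(\left(\left(-1\right) \left(-2\right) - 1\right) - 4\right) 17 \cdot 9 = \left(\left(2 - 1\right) - 4\right) 17 \cdot 9 = \left(1 - 4\right) 17 \cdot 9 = \left(-3\right) 17 \cdot 9 = \left(-51\right) 9 = -459$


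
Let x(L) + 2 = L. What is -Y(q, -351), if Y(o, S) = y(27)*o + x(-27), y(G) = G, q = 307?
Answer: -8260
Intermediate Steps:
x(L) = -2 + L
Y(o, S) = -29 + 27*o (Y(o, S) = 27*o + (-2 - 27) = 27*o - 29 = -29 + 27*o)
-Y(q, -351) = -(-29 + 27*307) = -(-29 + 8289) = -1*8260 = -8260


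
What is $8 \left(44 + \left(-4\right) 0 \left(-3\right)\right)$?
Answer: $352$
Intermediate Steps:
$8 \left(44 + \left(-4\right) 0 \left(-3\right)\right) = 8 \left(44 + 0 \left(-3\right)\right) = 8 \left(44 + 0\right) = 8 \cdot 44 = 352$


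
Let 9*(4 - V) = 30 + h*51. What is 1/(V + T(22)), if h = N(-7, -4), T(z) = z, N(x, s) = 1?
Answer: 1/17 ≈ 0.058824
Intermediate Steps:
h = 1
V = -5 (V = 4 - (30 + 1*51)/9 = 4 - (30 + 51)/9 = 4 - ⅑*81 = 4 - 9 = -5)
1/(V + T(22)) = 1/(-5 + 22) = 1/17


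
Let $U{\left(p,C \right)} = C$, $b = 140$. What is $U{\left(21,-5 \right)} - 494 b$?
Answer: $-69165$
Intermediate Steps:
$U{\left(21,-5 \right)} - 494 b = -5 - 69160 = -69165$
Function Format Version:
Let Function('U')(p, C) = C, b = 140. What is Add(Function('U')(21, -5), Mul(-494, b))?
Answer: -69165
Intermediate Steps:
Add(Function('U')(21, -5), Mul(-494, b)) = Add(-5, Mul(-494, 140)) = Add(-5, -69160) = -69165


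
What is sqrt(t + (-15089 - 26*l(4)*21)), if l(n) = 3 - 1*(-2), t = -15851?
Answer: I*sqrt(33670) ≈ 183.49*I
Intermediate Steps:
l(n) = 5 (l(n) = 3 + 2 = 5)
sqrt(t + (-15089 - 26*l(4)*21)) = sqrt(-15851 + (-15089 - 26*5*21)) = sqrt(-15851 + (-15089 - 130*21)) = sqrt(-15851 + (-15089 - 1*2730)) = sqrt(-15851 + (-15089 - 2730)) = sqrt(-15851 - 17819) = sqrt(-33670) = I*sqrt(33670)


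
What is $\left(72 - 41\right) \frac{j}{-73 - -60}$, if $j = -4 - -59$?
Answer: $- \frac{1705}{13} \approx -131.15$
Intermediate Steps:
$j = 55$ ($j = -4 + 59 = 55$)
$\left(72 - 41\right) \frac{j}{-73 - -60} = \left(72 - 41\right) \frac{55}{-73 - -60} = 31 \frac{55}{-73 + 60} = 31 \frac{55}{-13} = 31 \cdot 55 \left(- \frac{1}{13}\right) = 31 \left(- \frac{55}{13}\right) = - \frac{1705}{13}$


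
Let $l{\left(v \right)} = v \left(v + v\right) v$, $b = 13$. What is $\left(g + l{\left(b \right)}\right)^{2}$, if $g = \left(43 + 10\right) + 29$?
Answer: $20034576$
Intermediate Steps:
$g = 82$ ($g = 53 + 29 = 82$)
$l{\left(v \right)} = 2 v^{3}$ ($l{\left(v \right)} = v 2 v v = 2 v^{2} v = 2 v^{3}$)
$\left(g + l{\left(b \right)}\right)^{2} = \left(82 + 2 \cdot 13^{3}\right)^{2} = \left(82 + 2 \cdot 2197\right)^{2} = \left(82 + 4394\right)^{2} = 4476^{2} = 20034576$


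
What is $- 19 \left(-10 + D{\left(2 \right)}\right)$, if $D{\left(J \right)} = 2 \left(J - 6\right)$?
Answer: $342$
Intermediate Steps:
$D{\left(J \right)} = -12 + 2 J$ ($D{\left(J \right)} = 2 \left(-6 + J\right) = -12 + 2 J$)
$- 19 \left(-10 + D{\left(2 \right)}\right) = - 19 \left(-10 + \left(-12 + 2 \cdot 2\right)\right) = - 19 \left(-10 + \left(-12 + 4\right)\right) = - 19 \left(-10 - 8\right) = \left(-19\right) \left(-18\right) = 342$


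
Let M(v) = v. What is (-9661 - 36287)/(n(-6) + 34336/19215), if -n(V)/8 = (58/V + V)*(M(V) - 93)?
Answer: 220722705/59596346 ≈ 3.7036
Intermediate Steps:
n(V) = -8*(-93 + V)*(V + 58/V) (n(V) = -8*(58/V + V)*(V - 93) = -8*(V + 58/V)*(-93 + V) = -8*(-93 + V)*(V + 58/V))
(-9661 - 36287)/(n(-6) + 34336/19215) = (-9661 - 36287)/((-464 - 8*(-6)² + 744*(-6) + 43152/(-6)) + 34336/19215) = -45948/((-464 - 8*36 - 4464 + 43152*(-⅙)) + 34336*(1/19215)) = -45948/((-464 - 288 - 4464 - 7192) + 34336/19215) = -45948/(-12408 + 34336/19215) = -45948/(-238385384/19215) = -45948*(-19215/238385384) = 220722705/59596346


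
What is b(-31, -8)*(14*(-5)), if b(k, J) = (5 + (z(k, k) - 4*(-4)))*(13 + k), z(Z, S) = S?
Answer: -12600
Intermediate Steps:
b(k, J) = (13 + k)*(21 + k) (b(k, J) = (5 + (k - 4*(-4)))*(13 + k) = (5 + (k + 16))*(13 + k) = (5 + (16 + k))*(13 + k) = (21 + k)*(13 + k) = (13 + k)*(21 + k))
b(-31, -8)*(14*(-5)) = (273 + (-31)² + 34*(-31))*(14*(-5)) = (273 + 961 - 1054)*(-70) = 180*(-70) = -12600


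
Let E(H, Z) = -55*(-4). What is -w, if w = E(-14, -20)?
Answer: -220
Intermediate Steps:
E(H, Z) = 220
w = 220
-w = -1*220 = -220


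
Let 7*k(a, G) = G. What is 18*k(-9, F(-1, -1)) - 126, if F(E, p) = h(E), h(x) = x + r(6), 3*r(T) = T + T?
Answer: -828/7 ≈ -118.29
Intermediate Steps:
r(T) = 2*T/3 (r(T) = (T + T)/3 = (2*T)/3 = 2*T/3)
h(x) = 4 + x (h(x) = x + (⅔)*6 = x + 4 = 4 + x)
F(E, p) = 4 + E
k(a, G) = G/7
18*k(-9, F(-1, -1)) - 126 = 18*((4 - 1)/7) - 126 = 18*((⅐)*3) - 126 = 18*(3/7) - 126 = 54/7 - 126 = -828/7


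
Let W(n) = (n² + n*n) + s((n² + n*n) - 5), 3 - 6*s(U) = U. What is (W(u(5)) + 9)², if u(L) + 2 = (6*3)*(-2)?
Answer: 5841889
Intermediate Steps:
s(U) = ½ - U/6
u(L) = -38 (u(L) = -2 + (6*3)*(-2) = -2 + 18*(-2) = -2 - 36 = -38)
W(n) = 4/3 + 5*n²/3 (W(n) = (n² + n*n) + (½ - ((n² + n*n) - 5)/6) = (n² + n²) + (½ - ((n² + n²) - 5)/6) = 2*n² + (½ - (2*n² - 5)/6) = 2*n² + (½ - (-5 + 2*n²)/6) = 2*n² + (½ + (⅚ - n²/3)) = 2*n² + (4/3 - n²/3) = 4/3 + 5*n²/3)
(W(u(5)) + 9)² = ((4/3 + (5/3)*(-38)²) + 9)² = ((4/3 + (5/3)*1444) + 9)² = ((4/3 + 7220/3) + 9)² = (2408 + 9)² = 2417² = 5841889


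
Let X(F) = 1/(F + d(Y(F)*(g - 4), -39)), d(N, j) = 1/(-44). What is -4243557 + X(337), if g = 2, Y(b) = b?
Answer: -62919219595/14827 ≈ -4.2436e+6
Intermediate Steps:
d(N, j) = -1/44
X(F) = 1/(-1/44 + F) (X(F) = 1/(F - 1/44) = 1/(-1/44 + F))
-4243557 + X(337) = -4243557 + 44/(-1 + 44*337) = -4243557 + 44/(-1 + 14828) = -4243557 + 44/14827 = -62919219595/14827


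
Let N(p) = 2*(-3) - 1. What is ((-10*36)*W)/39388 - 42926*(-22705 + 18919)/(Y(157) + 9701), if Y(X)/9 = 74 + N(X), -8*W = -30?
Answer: 400077413373/25365872 ≈ 15772.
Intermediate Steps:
W = 15/4 (W = -⅛*(-30) = 15/4 ≈ 3.7500)
N(p) = -7 (N(p) = -6 - 1 = -7)
Y(X) = 603 (Y(X) = 9*(74 - 7) = 9*67 = 603)
((-10*36)*W)/39388 - 42926*(-22705 + 18919)/(Y(157) + 9701) = (-10*36*(15/4))/39388 - 42926*(-22705 + 18919)/(603 + 9701) = -360*15/4*(1/39388) - 42926/(10304/(-3786)) = -1350*1/39388 - 42926/(10304*(-1/3786)) = -675/19694 - 42926/(-5152/1893) = -675/19694 - 42926*(-1893/5152) = -675/19694 + 40629459/2576 = 400077413373/25365872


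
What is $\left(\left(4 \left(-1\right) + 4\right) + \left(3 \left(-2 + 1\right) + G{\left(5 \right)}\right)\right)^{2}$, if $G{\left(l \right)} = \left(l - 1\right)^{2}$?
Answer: $169$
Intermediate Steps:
$G{\left(l \right)} = \left(-1 + l\right)^{2}$
$\left(\left(4 \left(-1\right) + 4\right) + \left(3 \left(-2 + 1\right) + G{\left(5 \right)}\right)\right)^{2} = \left(\left(4 \left(-1\right) + 4\right) + \left(3 \left(-2 + 1\right) + \left(-1 + 5\right)^{2}\right)\right)^{2} = \left(\left(-4 + 4\right) + \left(3 \left(-1\right) + 4^{2}\right)\right)^{2} = \left(0 + \left(-3 + 16\right)\right)^{2} = \left(0 + 13\right)^{2} = 13^{2} = 169$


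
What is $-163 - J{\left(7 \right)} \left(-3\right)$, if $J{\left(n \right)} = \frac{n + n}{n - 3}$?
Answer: $- \frac{305}{2} \approx -152.5$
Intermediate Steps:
$J{\left(n \right)} = \frac{2 n}{-3 + n}$
$-163 - J{\left(7 \right)} \left(-3\right) = -163 - 2 \cdot 7 \frac{1}{-3 + 7} \left(-3\right) = -163 - 2 \cdot 7 \cdot \frac{1}{4} \left(-3\right) = -163 - \frac{7}{2} \left(-3\right) = -163 - - \frac{21}{2} = -163 + \frac{21}{2} = - \frac{305}{2}$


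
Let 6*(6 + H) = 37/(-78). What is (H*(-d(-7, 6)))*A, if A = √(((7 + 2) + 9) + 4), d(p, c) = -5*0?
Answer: 0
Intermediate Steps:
d(p, c) = 0
H = -2845/468 (H = -6 + (37/(-78))/6 = -6 + (37*(-1/78))/6 = -6 + (⅙)*(-37/78) = -6 - 37/468 = -2845/468 ≈ -6.0791)
A = √22 (A = √((9 + 9) + 4) = √(18 + 4) = √22 ≈ 4.6904)
(H*(-d(-7, 6)))*A = (-(-2845)*0/468)*√22 = (-2845/468*0)*√22 = 0*√22 = 0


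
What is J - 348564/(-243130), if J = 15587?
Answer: 1895007937/121565 ≈ 15588.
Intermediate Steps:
J - 348564/(-243130) = 15587 - 348564/(-243130) = 15587 - 348564*(-1)/243130 = 15587 - 1*(-174282/121565) = 15587 + 174282/121565 = 1895007937/121565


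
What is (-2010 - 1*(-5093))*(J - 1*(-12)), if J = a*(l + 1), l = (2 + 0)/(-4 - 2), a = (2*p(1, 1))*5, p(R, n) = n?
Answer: 172648/3 ≈ 57549.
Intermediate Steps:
a = 10 (a = (2*1)*5 = 2*5 = 10)
l = -⅓ (l = 2/(-6) = 2*(-⅙) = -⅓ ≈ -0.33333)
J = 20/3 (J = 10*(-⅓ + 1) = 10*(⅔) = 20/3 ≈ 6.6667)
(-2010 - 1*(-5093))*(J - 1*(-12)) = (-2010 - 1*(-5093))*(20/3 - 1*(-12)) = (-2010 + 5093)*(20/3 + 12) = 3083*(56/3) = 172648/3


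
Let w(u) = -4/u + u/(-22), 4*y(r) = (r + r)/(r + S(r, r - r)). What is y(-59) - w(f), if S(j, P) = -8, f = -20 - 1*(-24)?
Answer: 2391/1474 ≈ 1.6221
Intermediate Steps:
f = 4 (f = -20 + 24 = 4)
y(r) = r/(2*(-8 + r)) (y(r) = ((r + r)/(r - 8))/4 = ((2*r)/(-8 + r))/4 = (2*r/(-8 + r))/4 = r/(2*(-8 + r)))
w(u) = -4/u - u/22 (w(u) = -4/u + u*(-1/22) = -4/u - u/22)
y(-59) - w(f) = (½)*(-59)/(-8 - 59) - (-4/4 - 1/22*4) = (½)*(-59)/(-67) - (-4*¼ - 2/11) = (½)*(-59)*(-1/67) - (-1 - 2/11) = 59/134 - 1*(-13/11) = 59/134 + 13/11 = 2391/1474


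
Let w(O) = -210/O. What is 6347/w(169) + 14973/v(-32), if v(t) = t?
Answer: -18734453/3360 ≈ -5575.7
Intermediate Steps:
6347/w(169) + 14973/v(-32) = 6347/((-210/169)) + 14973/(-32) = 6347/((-210*1/169)) + 14973*(-1/32) = 6347/(-210/169) - 14973/32 = 6347*(-169/210) - 14973/32 = -1072643/210 - 14973/32 = -18734453/3360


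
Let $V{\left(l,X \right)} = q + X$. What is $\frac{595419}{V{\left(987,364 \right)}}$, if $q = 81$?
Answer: $\frac{595419}{445} \approx 1338.0$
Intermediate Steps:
$V{\left(l,X \right)} = 81 + X$
$\frac{595419}{V{\left(987,364 \right)}} = \frac{595419}{81 + 364} = \frac{595419}{445}$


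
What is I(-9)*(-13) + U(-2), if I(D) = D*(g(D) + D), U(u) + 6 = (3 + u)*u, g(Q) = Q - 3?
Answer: -2465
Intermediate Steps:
g(Q) = -3 + Q
U(u) = -6 + u*(3 + u) (U(u) = -6 + (3 + u)*u = -6 + u*(3 + u))
I(D) = D*(-3 + 2*D) (I(D) = D*((-3 + D) + D) = D*(-3 + 2*D))
I(-9)*(-13) + U(-2) = -9*(-3 + 2*(-9))*(-13) + (-6 + (-2)**2 + 3*(-2)) = -9*(-3 - 18)*(-13) + (-6 + 4 - 6) = -9*(-21)*(-13) - 8 = 189*(-13) - 8 = -2457 - 8 = -2465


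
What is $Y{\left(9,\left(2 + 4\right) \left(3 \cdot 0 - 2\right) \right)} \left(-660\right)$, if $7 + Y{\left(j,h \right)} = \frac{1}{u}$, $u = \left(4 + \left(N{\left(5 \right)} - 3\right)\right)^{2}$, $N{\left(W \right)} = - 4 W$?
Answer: $\frac{1667160}{361} \approx 4618.2$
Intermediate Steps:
$u = 361$ ($u = \left(4 - 23\right)^{2} = \left(-19\right)^{2} = 361$)
$Y{\left(j,h \right)} = - \frac{2526}{361}$ ($Y{\left(j,h \right)} = -7 + \frac{1}{361} = - \frac{2526}{361}$)
$Y{\left(9,\left(2 + 4\right) \left(3 \cdot 0 - 2\right) \right)} \left(-660\right) = \left(- \frac{2526}{361}\right) \left(-660\right) = \frac{1667160}{361}$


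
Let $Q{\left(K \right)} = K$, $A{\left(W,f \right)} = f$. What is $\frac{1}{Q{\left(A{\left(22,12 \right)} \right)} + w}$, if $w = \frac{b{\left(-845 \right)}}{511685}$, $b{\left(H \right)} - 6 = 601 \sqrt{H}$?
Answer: $\frac{3141861540810}{37702680545921} - \frac{3997794905 i \sqrt{5}}{37702680545921} \approx 0.083333 - 0.0002371 i$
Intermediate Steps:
$b{\left(H \right)} = 6 + 601 \sqrt{H}$
$w = \frac{6}{511685} + \frac{7813 i \sqrt{5}}{511685}$ ($w = \frac{6 + 601 \sqrt{-845}}{511685} = \left(6 + 601 \cdot 13 i \sqrt{5}\right) \frac{1}{511685} = \left(6 + 7813 i \sqrt{5}\right) \frac{1}{511685} = \frac{6}{511685} + \frac{7813 i \sqrt{5}}{511685} \approx 1.1726 \cdot 10^{-5} + 0.034143 i$)
$\frac{1}{Q{\left(A{\left(22,12 \right)} \right)} + w} = \frac{1}{12 + \left(\frac{6}{511685} + \frac{7813 i \sqrt{5}}{511685}\right)} = \frac{1}{\frac{6140226}{511685} + \frac{7813 i \sqrt{5}}{511685}}$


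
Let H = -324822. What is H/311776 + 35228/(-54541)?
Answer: -14349680815/8502287408 ≈ -1.6877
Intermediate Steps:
H/311776 + 35228/(-54541) = -324822/311776 + 35228/(-54541) = -324822*1/311776 + 35228*(-1/54541) = -162411/155888 - 35228/54541 = -14349680815/8502287408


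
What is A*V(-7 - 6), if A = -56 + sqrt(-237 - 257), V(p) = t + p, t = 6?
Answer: 392 - 7*I*sqrt(494) ≈ 392.0 - 155.58*I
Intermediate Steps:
V(p) = 6 + p
A = -56 + I*sqrt(494) (A = -56 + sqrt(-494) = -56 + I*sqrt(494) ≈ -56.0 + 22.226*I)
A*V(-7 - 6) = (-56 + I*sqrt(494))*(6 + (-7 - 6)) = (-56 + I*sqrt(494))*(6 - 13) = (-56 + I*sqrt(494))*(-7) = 392 - 7*I*sqrt(494)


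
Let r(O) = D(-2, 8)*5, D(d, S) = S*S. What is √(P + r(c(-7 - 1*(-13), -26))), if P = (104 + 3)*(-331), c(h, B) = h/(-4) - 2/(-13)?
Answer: I*√35097 ≈ 187.34*I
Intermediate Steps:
D(d, S) = S²
c(h, B) = 2/13 - h/4 (c(h, B) = h*(-¼) - 2*(-1/13) = -h/4 + 2/13 = 2/13 - h/4)
r(O) = 320 (r(O) = 8²*5 = 64*5 = 320)
P = -35417 (P = 107*(-331) = -35417)
√(P + r(c(-7 - 1*(-13), -26))) = √(-35417 + 320) = √(-35097) = I*√35097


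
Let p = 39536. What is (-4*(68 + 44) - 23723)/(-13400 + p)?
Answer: -8057/8712 ≈ -0.92482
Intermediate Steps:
(-4*(68 + 44) - 23723)/(-13400 + p) = (-4*(68 + 44) - 23723)/(-13400 + 39536) = (-4*112 - 23723)/26136 = (-448 - 23723)*(1/26136) = -24171*1/26136 = -8057/8712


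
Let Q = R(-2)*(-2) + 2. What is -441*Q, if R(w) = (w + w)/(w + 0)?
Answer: 882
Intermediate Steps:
R(w) = 2 (R(w) = (2*w)/w = 2)
Q = -2 (Q = 2*(-2) + 2 = -4 + 2 = -2)
-441*Q = -441*(-2) = -147*(-6) = 882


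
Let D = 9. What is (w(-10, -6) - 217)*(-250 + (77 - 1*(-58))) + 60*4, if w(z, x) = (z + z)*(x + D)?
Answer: 32095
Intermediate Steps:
w(z, x) = 2*z*(9 + x) (w(z, x) = (z + z)*(x + 9) = (2*z)*(9 + x) = 2*z*(9 + x))
(w(-10, -6) - 217)*(-250 + (77 - 1*(-58))) + 60*4 = (2*(-10)*(9 - 6) - 217)*(-250 + (77 - 1*(-58))) + 60*4 = (2*(-10)*3 - 217)*(-250 + (77 + 58)) + 240 = (-60 - 217)*(-250 + 135) + 240 = -277*(-115) + 240 = 31855 + 240 = 32095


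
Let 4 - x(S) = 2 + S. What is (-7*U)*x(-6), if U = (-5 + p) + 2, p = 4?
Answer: -56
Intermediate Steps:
x(S) = 2 - S (x(S) = 4 - (2 + S) = 4 + (-2 - S) = 2 - S)
U = 1 (U = (-5 + 4) + 2 = -1 + 2 = 1)
(-7*U)*x(-6) = (-7*1)*(2 - 1*(-6)) = -7*(2 + 6) = -7*8 = -56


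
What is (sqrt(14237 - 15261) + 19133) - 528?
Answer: 18605 + 32*I ≈ 18605.0 + 32.0*I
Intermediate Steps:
(sqrt(14237 - 15261) + 19133) - 528 = (sqrt(-1024) + 19133) - 528 = (32*I + 19133) - 528 = (19133 + 32*I) - 528 = 18605 + 32*I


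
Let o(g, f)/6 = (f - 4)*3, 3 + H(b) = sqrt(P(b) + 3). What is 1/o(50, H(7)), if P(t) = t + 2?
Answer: -7/666 - sqrt(3)/333 ≈ -0.015712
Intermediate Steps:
P(t) = 2 + t
H(b) = -3 + sqrt(5 + b) (H(b) = -3 + sqrt((2 + b) + 3) = -3 + sqrt(5 + b))
o(g, f) = -72 + 18*f (o(g, f) = 6*((f - 4)*3) = 6*((-4 + f)*3) = 6*(-12 + 3*f) = -72 + 18*f)
1/o(50, H(7)) = 1/(-72 + 18*(-3 + sqrt(5 + 7))) = 1/(-72 + 18*(-3 + sqrt(12))) = 1/(-72 + 18*(-3 + 2*sqrt(3))) = 1/(-72 + (-54 + 36*sqrt(3))) = 1/(-126 + 36*sqrt(3))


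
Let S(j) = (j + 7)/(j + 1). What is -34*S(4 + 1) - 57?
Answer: -125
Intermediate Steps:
S(j) = (7 + j)/(1 + j)
-34*S(4 + 1) - 57 = -34*(7 + (4 + 1))/(1 + (4 + 1)) - 57 = -34*(7 + 5)/(1 + 5) - 57 = -34*12/6 - 57 = -17*12/3 - 57 = -34*2 - 57 = -68 - 57 = -125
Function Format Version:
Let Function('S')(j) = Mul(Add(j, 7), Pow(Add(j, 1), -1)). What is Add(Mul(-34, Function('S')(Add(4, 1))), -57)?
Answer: -125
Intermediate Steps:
Function('S')(j) = Mul(Pow(Add(1, j), -1), Add(7, j)) (Function('S')(j) = Mul(Add(7, j), Pow(Add(1, j), -1)) = Mul(Pow(Add(1, j), -1), Add(7, j)))
Add(Mul(-34, Function('S')(Add(4, 1))), -57) = Add(Mul(-34, Mul(Pow(Add(1, Add(4, 1)), -1), Add(7, Add(4, 1)))), -57) = Add(Mul(-34, Mul(Pow(Add(1, 5), -1), Add(7, 5))), -57) = Add(Mul(-34, Mul(Pow(6, -1), 12)), -57) = Add(Mul(-34, Mul(Rational(1, 6), 12)), -57) = Add(Mul(-34, 2), -57) = Add(-68, -57) = -125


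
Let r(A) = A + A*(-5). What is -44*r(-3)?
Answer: -528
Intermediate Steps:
r(A) = -4*A (r(A) = A - 5*A = -4*A)
-44*r(-3) = -44*(-4*(-3)) = -44*12 = -11*48 = -528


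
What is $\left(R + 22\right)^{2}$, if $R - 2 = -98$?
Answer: $5476$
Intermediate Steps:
$R = -96$ ($R = 2 - 98 = -96$)
$\left(R + 22\right)^{2} = \left(-96 + 22\right)^{2} = \left(-74\right)^{2} = 5476$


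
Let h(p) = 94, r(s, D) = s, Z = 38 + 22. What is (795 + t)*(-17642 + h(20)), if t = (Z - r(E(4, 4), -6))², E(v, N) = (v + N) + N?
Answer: -54381252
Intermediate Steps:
E(v, N) = v + 2*N (E(v, N) = (N + v) + N = v + 2*N)
Z = 60
t = 2304 (t = (60 - (4 + 2*4))² = (60 - (4 + 8))² = (60 - 1*12)² = (60 - 12)² = 48² = 2304)
(795 + t)*(-17642 + h(20)) = (795 + 2304)*(-17642 + 94) = 3099*(-17548) = -54381252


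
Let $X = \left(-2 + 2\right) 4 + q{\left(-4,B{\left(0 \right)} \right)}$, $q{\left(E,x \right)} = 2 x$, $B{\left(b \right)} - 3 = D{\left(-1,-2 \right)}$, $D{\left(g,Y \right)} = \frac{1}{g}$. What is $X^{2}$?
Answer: $16$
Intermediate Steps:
$B{\left(b \right)} = 2$ ($B{\left(b \right)} = 3 + \frac{1}{-1} = 3 - 1 = 2$)
$X = 4$ ($X = \left(-2 + 2\right) 4 + 2 \cdot 2 = 0 \cdot 4 + 4 = 0 + 4 = 4$)
$X^{2} = 4^{2} = 16$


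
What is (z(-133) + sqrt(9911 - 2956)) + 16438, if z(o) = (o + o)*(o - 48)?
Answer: 64584 + sqrt(6955) ≈ 64667.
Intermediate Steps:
z(o) = 2*o*(-48 + o) (z(o) = (2*o)*(-48 + o) = 2*o*(-48 + o))
(z(-133) + sqrt(9911 - 2956)) + 16438 = (2*(-133)*(-48 - 133) + sqrt(9911 - 2956)) + 16438 = (2*(-133)*(-181) + sqrt(6955)) + 16438 = (48146 + sqrt(6955)) + 16438 = 64584 + sqrt(6955)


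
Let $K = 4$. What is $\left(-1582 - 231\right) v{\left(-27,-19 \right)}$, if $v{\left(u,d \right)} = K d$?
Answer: $137788$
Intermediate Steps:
$v{\left(u,d \right)} = 4 d$
$\left(-1582 - 231\right) v{\left(-27,-19 \right)} = \left(-1582 - 231\right) 4 \left(-19\right) = \left(-1813\right) \left(-76\right) = 137788$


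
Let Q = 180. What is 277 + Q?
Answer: 457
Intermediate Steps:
277 + Q = 277 + 180 = 457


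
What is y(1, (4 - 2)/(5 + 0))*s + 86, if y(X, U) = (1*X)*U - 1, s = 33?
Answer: 331/5 ≈ 66.200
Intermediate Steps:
y(X, U) = -1 + U*X (y(X, U) = X*U - 1 = U*X - 1 = -1 + U*X)
y(1, (4 - 2)/(5 + 0))*s + 86 = (-1 + ((4 - 2)/(5 + 0))*1)*33 + 86 = (-1 + (2/5)*1)*33 + 86 = (-1 + 2/5)*33 + 86 = -3/5*33 + 86 = -99/5 + 86 = 331/5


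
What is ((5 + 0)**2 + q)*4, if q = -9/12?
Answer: 97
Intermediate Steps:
q = -3/4 (q = -9*1/12 = -3/4 ≈ -0.75000)
((5 + 0)**2 + q)*4 = ((5 + 0)**2 - 3/4)*4 = (5**2 - 3/4)*4 = (25 - 3/4)*4 = (97/4)*4 = 97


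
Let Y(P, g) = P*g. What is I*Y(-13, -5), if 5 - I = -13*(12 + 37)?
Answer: 41730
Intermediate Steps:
I = 642 (I = 5 - (-13)*(12 + 37) = 5 - (-13)*49 = 5 - 1*(-637) = 5 + 637 = 642)
I*Y(-13, -5) = 642*(-13*(-5)) = 642*65 = 41730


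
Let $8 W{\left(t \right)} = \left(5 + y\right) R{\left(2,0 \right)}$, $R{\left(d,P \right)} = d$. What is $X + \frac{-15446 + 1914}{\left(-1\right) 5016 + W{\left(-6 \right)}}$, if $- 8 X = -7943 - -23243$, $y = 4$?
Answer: $- \frac{76602119}{40110} \approx -1909.8$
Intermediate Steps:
$W{\left(t \right)} = \frac{9}{4}$ ($W{\left(t \right)} = \frac{\left(5 + 4\right) 2}{8} = \frac{9 \cdot 2}{8} = \frac{1}{8} \cdot 18 = \frac{9}{4}$)
$X = - \frac{3825}{2}$ ($X = - \frac{-7943 - -23243}{8} = - \frac{-7943 + 23243}{8} = \left(- \frac{1}{8}\right) 15300 = - \frac{3825}{2} \approx -1912.5$)
$X + \frac{-15446 + 1914}{\left(-1\right) 5016 + W{\left(-6 \right)}} = - \frac{3825}{2} + \frac{-15446 + 1914}{\left(-1\right) 5016 + \frac{9}{4}} = - \frac{3825}{2} - \frac{13532}{-5016 + \frac{9}{4}} = - \frac{3825}{2} - \frac{13532}{- \frac{20055}{4}} = - \frac{3825}{2} - - \frac{54128}{20055} = - \frac{3825}{2} + \frac{54128}{20055} = - \frac{76602119}{40110}$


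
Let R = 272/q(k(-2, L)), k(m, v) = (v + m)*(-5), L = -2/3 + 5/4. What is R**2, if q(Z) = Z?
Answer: 36864/25 ≈ 1474.6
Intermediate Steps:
L = 7/12 (L = -2*1/3 + 5*(1/4) = -2/3 + 5/4 = 7/12 ≈ 0.58333)
k(m, v) = -5*m - 5*v (k(m, v) = (m + v)*(-5) = -5*m - 5*v)
R = 192/5 (R = 272/(-5*(-2) - 5*7/12) = 272/(10 - 35/12) = 272/(85/12) = 272*(12/85) = 192/5 ≈ 38.400)
R**2 = (192/5)**2 = 36864/25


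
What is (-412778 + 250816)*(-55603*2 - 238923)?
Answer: 56707593098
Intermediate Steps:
(-412778 + 250816)*(-55603*2 - 238923) = -161962*(-111206 - 238923) = -161962*(-350129) = 56707593098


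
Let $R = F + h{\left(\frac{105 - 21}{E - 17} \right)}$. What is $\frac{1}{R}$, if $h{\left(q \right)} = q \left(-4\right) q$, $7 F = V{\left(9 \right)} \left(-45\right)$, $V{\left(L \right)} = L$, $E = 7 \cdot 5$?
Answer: $- \frac{63}{9133} \approx -0.0068981$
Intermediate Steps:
$E = 35$
$F = - \frac{405}{7}$ ($F = \frac{9 \left(-45\right)}{7} = \frac{1}{7} \left(-405\right) = - \frac{405}{7} \approx -57.857$)
$h{\left(q \right)} = - 4 q^{2}$ ($h{\left(q \right)} = - 4 q q = - 4 q^{2}$)
$R = - \frac{9133}{63}$ ($R = - \frac{405}{7} - 4 \left(\frac{105 - 21}{35 - 17}\right)^{2} = - \frac{405}{7} - 4 \left(\frac{84}{18}\right)^{2} = - \frac{405}{7} - 4 \left(84 \cdot \frac{1}{18}\right)^{2} = - \frac{405}{7} - 4 \left(\frac{14}{3}\right)^{2} = - \frac{405}{7} - \frac{784}{9} = - \frac{9133}{63} \approx -144.97$)
$\frac{1}{R} = \frac{1}{- \frac{9133}{63}} = - \frac{63}{9133}$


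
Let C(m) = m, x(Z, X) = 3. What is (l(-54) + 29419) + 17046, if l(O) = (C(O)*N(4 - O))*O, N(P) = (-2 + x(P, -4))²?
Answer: 49381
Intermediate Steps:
N(P) = 1 (N(P) = (-2 + 3)² = 1² = 1)
l(O) = O² (l(O) = (O*1)*O = O*O = O²)
(l(-54) + 29419) + 17046 = ((-54)² + 29419) + 17046 = (2916 + 29419) + 17046 = 32335 + 17046 = 49381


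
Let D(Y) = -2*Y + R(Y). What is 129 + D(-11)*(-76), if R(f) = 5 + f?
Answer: -1087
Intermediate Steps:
D(Y) = 5 - Y (D(Y) = -2*Y + (5 + Y) = 5 - Y)
129 + D(-11)*(-76) = 129 + (5 - 1*(-11))*(-76) = 129 + (5 + 11)*(-76) = 129 + 16*(-76) = 129 - 1216 = -1087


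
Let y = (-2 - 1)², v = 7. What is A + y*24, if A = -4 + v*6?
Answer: 254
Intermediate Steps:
A = 38 (A = -4 + 7*6 = -4 + 42 = 38)
y = 9 (y = (-3)² = 9)
A + y*24 = 38 + 9*24 = 38 + 216 = 254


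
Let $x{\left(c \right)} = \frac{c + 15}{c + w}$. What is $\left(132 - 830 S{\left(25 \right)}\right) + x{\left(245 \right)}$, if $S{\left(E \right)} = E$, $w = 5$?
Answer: $- \frac{515424}{25} \approx -20617.0$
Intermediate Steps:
$x{\left(c \right)} = \frac{15 + c}{5 + c}$ ($x{\left(c \right)} = \frac{c + 15}{c + 5} = \frac{15 + c}{5 + c}$)
$\left(132 - 830 S{\left(25 \right)}\right) + x{\left(245 \right)} = \left(132 - 20750\right) + \frac{15 + 245}{5 + 245} = \left(132 - 20750\right) + \frac{1}{250} \cdot 260 = -20618 + \frac{1}{250} \cdot 260 = -20618 + \frac{26}{25} = - \frac{515424}{25}$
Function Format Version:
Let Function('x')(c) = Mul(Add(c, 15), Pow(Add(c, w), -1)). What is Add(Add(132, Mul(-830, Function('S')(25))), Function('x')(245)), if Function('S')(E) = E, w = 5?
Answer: Rational(-515424, 25) ≈ -20617.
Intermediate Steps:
Function('x')(c) = Mul(Pow(Add(5, c), -1), Add(15, c)) (Function('x')(c) = Mul(Add(c, 15), Pow(Add(c, 5), -1)) = Mul(Add(15, c), Pow(Add(5, c), -1)) = Mul(Pow(Add(5, c), -1), Add(15, c)))
Add(Add(132, Mul(-830, Function('S')(25))), Function('x')(245)) = Add(Add(132, Mul(-830, 25)), Mul(Pow(Add(5, 245), -1), Add(15, 245))) = Add(Add(132, -20750), Mul(Pow(250, -1), 260)) = Add(-20618, Mul(Rational(1, 250), 260)) = Add(-20618, Rational(26, 25)) = Rational(-515424, 25)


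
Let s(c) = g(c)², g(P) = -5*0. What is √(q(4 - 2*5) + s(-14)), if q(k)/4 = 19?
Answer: 2*√19 ≈ 8.7178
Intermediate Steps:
g(P) = 0
s(c) = 0 (s(c) = 0² = 0)
q(k) = 76 (q(k) = 4*19 = 76)
√(q(4 - 2*5) + s(-14)) = √(76 + 0) = √76 = 2*√19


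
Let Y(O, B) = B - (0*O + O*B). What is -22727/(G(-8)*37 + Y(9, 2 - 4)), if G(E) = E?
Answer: 22727/280 ≈ 81.168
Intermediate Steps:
Y(O, B) = B - B*O (Y(O, B) = B - (0 + B*O) = B - B*O)
-22727/(G(-8)*37 + Y(9, 2 - 4)) = -22727/(-8*37 + (2 - 4)*(1 - 1*9)) = -22727/(-296 - 2*(1 - 9)) = -22727/(-296 - 2*(-8)) = -22727/(-296 + 16) = -22727/(-280) = -22727*(-1/280) = 22727/280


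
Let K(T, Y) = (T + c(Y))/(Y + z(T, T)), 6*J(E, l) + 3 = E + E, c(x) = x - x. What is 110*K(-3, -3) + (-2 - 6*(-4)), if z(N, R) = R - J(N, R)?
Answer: 286/3 ≈ 95.333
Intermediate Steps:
c(x) = 0
J(E, l) = -½ + E/3 (J(E, l) = -½ + (E + E)/6 = -½ + (2*E)/6 = -½ + E/3)
z(N, R) = ½ + R - N/3 (z(N, R) = R - (-½ + N/3) = R + (½ - N/3) = ½ + R - N/3)
K(T, Y) = T/(½ + Y + 2*T/3) (K(T, Y) = (T + 0)/(Y + (½ + T - T/3)) = T/(Y + (½ + 2*T/3)) = T/(½ + Y + 2*T/3))
110*K(-3, -3) + (-2 - 6*(-4)) = 110*(6*(-3)/(3 + 4*(-3) + 6*(-3))) + (-2 - 6*(-4)) = 110*(6*(-3)/(3 - 12 - 18)) + (-2 + 24) = 110*(6*(-3)/(-27)) + 22 = 110*(6*(-3)*(-1/27)) + 22 = 110*(⅔) + 22 = 220/3 + 22 = 286/3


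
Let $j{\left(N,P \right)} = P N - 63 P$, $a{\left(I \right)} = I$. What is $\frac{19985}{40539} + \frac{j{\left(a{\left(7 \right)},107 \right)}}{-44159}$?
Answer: $\frac{1125427303}{1790161701} \approx 0.62867$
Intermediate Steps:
$j{\left(N,P \right)} = - 63 P + N P$ ($j{\left(N,P \right)} = N P - 63 P = - 63 P + N P$)
$\frac{19985}{40539} + \frac{j{\left(a{\left(7 \right)},107 \right)}}{-44159} = \frac{19985}{40539} + \frac{107 \left(-63 + 7\right)}{-44159} = 19985 \cdot \frac{1}{40539} + 107 \left(-56\right) \left(- \frac{1}{44159}\right) = \frac{19985}{40539} - - \frac{5992}{44159} = \frac{19985}{40539} + \frac{5992}{44159} = \frac{1125427303}{1790161701}$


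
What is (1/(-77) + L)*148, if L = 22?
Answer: 250564/77 ≈ 3254.1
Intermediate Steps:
(1/(-77) + L)*148 = (1/(-77) + 22)*148 = (-1/77 + 22)*148 = (1693/77)*148 = 250564/77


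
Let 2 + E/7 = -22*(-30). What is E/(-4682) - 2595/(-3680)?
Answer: -480029/1722976 ≈ -0.27860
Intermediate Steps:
E = 4606 (E = -14 + 7*(-22*(-30)) = -14 + 7*660 = -14 + 4620 = 4606)
E/(-4682) - 2595/(-3680) = 4606/(-4682) - 2595/(-3680) = 4606*(-1/4682) - 2595*(-1/3680) = -2303/2341 + 519/736 = -480029/1722976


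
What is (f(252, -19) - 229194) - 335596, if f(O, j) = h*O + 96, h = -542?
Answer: -701278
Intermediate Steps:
f(O, j) = 96 - 542*O (f(O, j) = -542*O + 96 = 96 - 542*O)
(f(252, -19) - 229194) - 335596 = ((96 - 542*252) - 229194) - 335596 = ((96 - 136584) - 229194) - 335596 = (-136488 - 229194) - 335596 = -365682 - 335596 = -701278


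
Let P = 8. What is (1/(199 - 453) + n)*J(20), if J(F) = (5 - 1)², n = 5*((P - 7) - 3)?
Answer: -20328/127 ≈ -160.06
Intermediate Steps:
n = -10 (n = 5*((8 - 7) - 3) = 5*(1 - 3) = 5*(-2) = -10)
J(F) = 16 (J(F) = 4² = 16)
(1/(199 - 453) + n)*J(20) = (1/(199 - 453) - 10)*16 = (1/(-254) - 10)*16 = (-1/254 - 10)*16 = -2541/254*16 = -20328/127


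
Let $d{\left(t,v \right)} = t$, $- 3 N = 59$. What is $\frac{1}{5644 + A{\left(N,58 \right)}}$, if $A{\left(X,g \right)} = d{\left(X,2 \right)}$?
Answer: $\frac{3}{16873} \approx 0.0001778$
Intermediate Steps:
$N = - \frac{59}{3}$ ($N = \left(- \frac{1}{3}\right) 59 = - \frac{59}{3} \approx -19.667$)
$A{\left(X,g \right)} = X$
$\frac{1}{5644 + A{\left(N,58 \right)}} = \frac{1}{5644 - \frac{59}{3}} = \frac{1}{\frac{16873}{3}} = \frac{3}{16873}$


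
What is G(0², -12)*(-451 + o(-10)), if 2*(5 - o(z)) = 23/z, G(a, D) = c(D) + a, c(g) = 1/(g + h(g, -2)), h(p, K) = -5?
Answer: 8897/340 ≈ 26.168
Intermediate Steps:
c(g) = 1/(-5 + g) (c(g) = 1/(g - 5) = 1/(-5 + g))
G(a, D) = a + 1/(-5 + D) (G(a, D) = 1/(-5 + D) + a = a + 1/(-5 + D))
o(z) = 5 - 23/(2*z)
G(0², -12)*(-451 + o(-10)) = ((1 + 0²*(-5 - 12))/(-5 - 12))*(-451 + (5 - 23/2/(-10))) = ((1 + 0*(-17))/(-17))*(-451 + (5 - 23/2*(-⅒))) = (-(1 + 0)/17)*(-451 + (5 + 23/20)) = (-1/17*1)*(-451 + 123/20) = -1/17*(-8897/20) = 8897/340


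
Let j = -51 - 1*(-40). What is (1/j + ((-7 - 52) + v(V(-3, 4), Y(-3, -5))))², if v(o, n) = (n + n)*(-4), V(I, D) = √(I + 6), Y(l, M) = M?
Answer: 44100/121 ≈ 364.46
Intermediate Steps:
V(I, D) = √(6 + I)
v(o, n) = -8*n (v(o, n) = (2*n)*(-4) = -8*n)
j = -11 (j = -51 + 40 = -11)
(1/j + ((-7 - 52) + v(V(-3, 4), Y(-3, -5))))² = (1/(-11) + ((-7 - 52) - 8*(-5)))² = (-1/11 + (-59 + 40))² = (-1/11 - 19)² = (-210/11)² = 44100/121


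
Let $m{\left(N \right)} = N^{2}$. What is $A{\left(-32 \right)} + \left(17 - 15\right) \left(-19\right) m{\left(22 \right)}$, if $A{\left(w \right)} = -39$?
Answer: $-18431$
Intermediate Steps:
$A{\left(-32 \right)} + \left(17 - 15\right) \left(-19\right) m{\left(22 \right)} = -39 + \left(17 - 15\right) \left(-19\right) 22^{2} = -39 + 2 \left(-19\right) 484 = -39 - 18392 = -18431$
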